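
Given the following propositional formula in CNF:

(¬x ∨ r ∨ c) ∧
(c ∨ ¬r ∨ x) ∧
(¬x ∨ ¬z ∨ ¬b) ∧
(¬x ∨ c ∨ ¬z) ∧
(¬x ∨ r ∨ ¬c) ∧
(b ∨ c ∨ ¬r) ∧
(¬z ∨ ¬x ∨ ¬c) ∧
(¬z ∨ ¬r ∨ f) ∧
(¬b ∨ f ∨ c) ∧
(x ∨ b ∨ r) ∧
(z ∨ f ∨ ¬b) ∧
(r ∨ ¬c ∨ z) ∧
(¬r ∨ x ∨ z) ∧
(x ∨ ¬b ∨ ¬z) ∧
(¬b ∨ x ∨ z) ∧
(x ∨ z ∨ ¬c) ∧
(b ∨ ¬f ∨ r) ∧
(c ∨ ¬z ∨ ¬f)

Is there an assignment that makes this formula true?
Yes

Yes, the formula is satisfiable.

One satisfying assignment is: f=False, b=False, r=True, z=False, x=True, c=True

Verification: With this assignment, all 18 clauses evaluate to true.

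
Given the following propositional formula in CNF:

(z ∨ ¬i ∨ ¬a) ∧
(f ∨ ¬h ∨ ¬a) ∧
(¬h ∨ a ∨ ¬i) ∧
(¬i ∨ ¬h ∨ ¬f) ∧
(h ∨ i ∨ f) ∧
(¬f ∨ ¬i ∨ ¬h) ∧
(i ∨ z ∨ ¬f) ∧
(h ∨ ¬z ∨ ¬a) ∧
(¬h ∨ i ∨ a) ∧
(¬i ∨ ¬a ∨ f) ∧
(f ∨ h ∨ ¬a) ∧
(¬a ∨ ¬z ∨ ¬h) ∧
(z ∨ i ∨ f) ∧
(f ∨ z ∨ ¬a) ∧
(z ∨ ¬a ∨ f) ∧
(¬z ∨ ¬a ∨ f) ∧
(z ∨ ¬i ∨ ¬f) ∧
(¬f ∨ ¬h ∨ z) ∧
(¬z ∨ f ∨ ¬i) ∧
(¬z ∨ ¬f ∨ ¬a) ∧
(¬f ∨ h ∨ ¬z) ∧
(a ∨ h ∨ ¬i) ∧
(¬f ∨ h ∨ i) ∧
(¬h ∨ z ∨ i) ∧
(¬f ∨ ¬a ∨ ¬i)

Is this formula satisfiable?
No

No, the formula is not satisfiable.

No assignment of truth values to the variables can make all 25 clauses true simultaneously.

The formula is UNSAT (unsatisfiable).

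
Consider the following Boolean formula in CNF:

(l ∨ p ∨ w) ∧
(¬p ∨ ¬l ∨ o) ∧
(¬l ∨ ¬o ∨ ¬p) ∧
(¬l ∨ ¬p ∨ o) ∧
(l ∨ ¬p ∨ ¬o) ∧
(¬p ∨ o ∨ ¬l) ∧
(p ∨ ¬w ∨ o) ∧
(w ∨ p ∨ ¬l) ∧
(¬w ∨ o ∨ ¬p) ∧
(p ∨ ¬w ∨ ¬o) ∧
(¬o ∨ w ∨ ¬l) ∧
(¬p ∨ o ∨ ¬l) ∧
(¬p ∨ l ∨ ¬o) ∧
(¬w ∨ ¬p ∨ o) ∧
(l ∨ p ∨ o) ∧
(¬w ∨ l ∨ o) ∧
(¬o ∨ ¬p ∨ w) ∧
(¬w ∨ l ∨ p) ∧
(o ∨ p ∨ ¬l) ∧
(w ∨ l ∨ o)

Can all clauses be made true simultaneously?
No

No, the formula is not satisfiable.

No assignment of truth values to the variables can make all 20 clauses true simultaneously.

The formula is UNSAT (unsatisfiable).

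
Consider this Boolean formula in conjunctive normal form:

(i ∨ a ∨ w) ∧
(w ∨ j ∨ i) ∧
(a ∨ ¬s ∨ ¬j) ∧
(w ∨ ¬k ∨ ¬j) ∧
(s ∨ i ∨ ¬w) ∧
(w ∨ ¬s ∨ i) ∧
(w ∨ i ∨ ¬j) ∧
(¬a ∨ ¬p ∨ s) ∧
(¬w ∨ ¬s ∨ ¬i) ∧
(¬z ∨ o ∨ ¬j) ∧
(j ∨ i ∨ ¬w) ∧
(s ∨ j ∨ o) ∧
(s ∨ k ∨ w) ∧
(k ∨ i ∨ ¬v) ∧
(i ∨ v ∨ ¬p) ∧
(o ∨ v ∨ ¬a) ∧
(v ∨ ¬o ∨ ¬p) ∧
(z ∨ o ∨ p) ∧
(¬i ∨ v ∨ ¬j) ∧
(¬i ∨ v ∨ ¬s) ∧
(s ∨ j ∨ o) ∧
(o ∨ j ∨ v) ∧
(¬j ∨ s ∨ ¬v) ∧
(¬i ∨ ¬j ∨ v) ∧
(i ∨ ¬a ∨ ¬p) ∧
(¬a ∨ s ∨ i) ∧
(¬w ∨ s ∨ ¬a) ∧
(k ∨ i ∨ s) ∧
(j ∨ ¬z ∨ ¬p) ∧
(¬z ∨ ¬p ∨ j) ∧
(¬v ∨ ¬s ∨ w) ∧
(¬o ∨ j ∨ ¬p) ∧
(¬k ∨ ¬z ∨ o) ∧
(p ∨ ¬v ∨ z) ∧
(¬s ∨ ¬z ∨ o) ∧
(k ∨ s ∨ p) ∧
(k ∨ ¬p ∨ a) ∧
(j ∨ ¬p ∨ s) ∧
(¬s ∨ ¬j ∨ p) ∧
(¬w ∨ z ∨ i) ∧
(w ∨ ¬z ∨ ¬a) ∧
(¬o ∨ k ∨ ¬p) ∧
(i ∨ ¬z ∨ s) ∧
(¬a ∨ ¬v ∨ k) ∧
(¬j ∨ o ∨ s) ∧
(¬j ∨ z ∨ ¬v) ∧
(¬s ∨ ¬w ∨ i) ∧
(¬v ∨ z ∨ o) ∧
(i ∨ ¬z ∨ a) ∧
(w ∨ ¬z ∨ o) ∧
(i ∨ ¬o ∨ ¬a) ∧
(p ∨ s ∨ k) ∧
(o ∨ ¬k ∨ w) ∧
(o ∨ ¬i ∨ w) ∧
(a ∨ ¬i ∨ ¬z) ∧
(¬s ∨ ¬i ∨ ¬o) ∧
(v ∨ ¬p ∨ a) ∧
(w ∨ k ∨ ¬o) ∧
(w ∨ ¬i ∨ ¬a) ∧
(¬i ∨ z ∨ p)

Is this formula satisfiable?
No

No, the formula is not satisfiable.

No assignment of truth values to the variables can make all 60 clauses true simultaneously.

The formula is UNSAT (unsatisfiable).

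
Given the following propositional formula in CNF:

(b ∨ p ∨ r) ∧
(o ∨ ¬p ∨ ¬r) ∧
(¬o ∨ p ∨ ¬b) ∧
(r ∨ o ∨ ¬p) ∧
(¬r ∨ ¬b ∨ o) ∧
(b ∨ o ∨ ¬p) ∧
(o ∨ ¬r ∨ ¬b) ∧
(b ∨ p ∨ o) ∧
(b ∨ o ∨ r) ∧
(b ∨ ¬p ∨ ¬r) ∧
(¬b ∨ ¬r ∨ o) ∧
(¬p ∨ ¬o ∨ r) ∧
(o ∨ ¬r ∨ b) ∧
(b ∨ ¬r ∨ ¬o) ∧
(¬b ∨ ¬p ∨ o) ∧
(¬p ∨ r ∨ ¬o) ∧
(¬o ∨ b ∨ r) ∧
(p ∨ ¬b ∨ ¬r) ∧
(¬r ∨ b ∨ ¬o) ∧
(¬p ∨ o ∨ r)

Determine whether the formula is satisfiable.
Yes

Yes, the formula is satisfiable.

One satisfying assignment is: r=False, p=False, b=True, o=False

Verification: With this assignment, all 20 clauses evaluate to true.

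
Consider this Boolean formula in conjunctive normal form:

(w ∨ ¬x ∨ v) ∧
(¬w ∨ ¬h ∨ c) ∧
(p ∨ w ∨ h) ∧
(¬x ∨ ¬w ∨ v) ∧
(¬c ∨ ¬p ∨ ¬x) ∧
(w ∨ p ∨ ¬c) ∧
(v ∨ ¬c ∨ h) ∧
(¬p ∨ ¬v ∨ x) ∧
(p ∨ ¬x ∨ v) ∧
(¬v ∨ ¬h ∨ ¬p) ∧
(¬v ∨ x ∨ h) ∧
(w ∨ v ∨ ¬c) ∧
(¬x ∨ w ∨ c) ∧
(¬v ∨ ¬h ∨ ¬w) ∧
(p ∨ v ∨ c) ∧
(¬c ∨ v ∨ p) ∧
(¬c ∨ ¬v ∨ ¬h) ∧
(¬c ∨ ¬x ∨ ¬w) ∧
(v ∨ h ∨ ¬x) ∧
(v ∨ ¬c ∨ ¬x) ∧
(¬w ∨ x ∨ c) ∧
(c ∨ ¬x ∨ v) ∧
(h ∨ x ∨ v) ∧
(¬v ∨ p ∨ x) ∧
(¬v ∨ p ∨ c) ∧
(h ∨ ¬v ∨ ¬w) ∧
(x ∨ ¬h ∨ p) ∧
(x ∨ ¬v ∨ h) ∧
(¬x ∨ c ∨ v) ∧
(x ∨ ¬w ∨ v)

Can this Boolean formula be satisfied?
Yes

Yes, the formula is satisfiable.

One satisfying assignment is: c=False, w=False, p=True, x=False, h=True, v=False

Verification: With this assignment, all 30 clauses evaluate to true.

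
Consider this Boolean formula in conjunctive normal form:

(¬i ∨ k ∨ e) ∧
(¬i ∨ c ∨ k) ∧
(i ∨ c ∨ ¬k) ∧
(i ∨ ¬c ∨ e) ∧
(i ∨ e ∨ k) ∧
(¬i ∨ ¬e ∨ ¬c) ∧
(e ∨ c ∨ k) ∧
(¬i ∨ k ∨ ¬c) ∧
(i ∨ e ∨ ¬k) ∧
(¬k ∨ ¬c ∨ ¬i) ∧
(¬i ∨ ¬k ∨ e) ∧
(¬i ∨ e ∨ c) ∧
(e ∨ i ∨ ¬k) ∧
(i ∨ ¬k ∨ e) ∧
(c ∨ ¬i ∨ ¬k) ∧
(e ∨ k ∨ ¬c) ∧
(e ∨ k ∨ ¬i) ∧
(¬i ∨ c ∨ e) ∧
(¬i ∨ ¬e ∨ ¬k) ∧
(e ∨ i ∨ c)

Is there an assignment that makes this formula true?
Yes

Yes, the formula is satisfiable.

One satisfying assignment is: c=False, e=True, k=False, i=False

Verification: With this assignment, all 20 clauses evaluate to true.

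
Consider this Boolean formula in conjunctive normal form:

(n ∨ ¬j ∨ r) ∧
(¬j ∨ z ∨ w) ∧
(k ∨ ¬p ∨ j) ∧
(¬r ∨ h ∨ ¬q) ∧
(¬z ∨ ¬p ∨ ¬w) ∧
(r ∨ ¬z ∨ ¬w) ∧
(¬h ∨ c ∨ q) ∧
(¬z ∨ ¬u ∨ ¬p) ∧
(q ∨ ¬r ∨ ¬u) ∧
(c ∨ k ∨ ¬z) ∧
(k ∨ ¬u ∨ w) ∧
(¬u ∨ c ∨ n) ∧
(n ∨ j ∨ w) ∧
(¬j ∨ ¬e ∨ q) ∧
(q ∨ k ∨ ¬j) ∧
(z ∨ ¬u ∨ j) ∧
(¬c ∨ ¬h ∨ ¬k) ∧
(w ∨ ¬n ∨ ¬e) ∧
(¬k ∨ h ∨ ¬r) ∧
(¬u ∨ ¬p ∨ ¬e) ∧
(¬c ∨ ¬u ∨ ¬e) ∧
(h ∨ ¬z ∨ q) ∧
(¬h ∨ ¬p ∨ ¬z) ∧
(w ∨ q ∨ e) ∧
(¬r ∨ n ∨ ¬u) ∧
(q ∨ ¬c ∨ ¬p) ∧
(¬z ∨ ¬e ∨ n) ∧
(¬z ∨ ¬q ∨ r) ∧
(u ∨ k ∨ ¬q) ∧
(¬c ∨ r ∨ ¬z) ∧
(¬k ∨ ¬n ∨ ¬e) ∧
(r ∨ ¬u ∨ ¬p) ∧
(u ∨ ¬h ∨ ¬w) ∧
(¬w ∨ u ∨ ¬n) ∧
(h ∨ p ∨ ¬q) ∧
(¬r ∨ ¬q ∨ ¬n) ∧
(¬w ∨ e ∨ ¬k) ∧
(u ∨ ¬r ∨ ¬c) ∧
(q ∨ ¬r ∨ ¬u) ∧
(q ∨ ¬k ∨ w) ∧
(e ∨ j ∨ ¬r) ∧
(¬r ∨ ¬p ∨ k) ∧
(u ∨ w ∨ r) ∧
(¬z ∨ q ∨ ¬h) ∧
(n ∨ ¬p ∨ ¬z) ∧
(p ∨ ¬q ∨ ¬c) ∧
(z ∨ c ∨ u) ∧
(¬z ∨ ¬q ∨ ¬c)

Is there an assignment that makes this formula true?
Yes

Yes, the formula is satisfiable.

One satisfying assignment is: r=True, j=True, e=False, p=False, c=False, w=False, u=False, h=True, n=False, q=True, z=True, k=True

Verification: With this assignment, all 48 clauses evaluate to true.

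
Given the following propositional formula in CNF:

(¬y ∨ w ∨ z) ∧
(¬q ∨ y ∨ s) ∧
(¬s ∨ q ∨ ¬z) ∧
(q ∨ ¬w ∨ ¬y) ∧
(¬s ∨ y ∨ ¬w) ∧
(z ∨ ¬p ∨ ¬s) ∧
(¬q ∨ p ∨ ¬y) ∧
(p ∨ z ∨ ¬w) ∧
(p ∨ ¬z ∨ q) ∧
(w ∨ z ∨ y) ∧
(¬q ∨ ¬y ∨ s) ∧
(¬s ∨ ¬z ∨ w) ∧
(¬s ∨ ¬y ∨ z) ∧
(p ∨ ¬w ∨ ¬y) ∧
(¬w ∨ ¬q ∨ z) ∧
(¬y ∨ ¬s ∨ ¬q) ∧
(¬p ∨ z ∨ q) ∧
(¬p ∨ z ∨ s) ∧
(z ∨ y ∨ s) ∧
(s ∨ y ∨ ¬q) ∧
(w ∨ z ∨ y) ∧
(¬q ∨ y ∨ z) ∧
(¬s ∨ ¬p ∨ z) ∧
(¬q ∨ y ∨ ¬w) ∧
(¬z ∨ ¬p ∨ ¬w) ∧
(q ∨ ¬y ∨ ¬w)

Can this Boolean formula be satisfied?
Yes

Yes, the formula is satisfiable.

One satisfying assignment is: z=True, q=False, p=True, w=False, y=True, s=False

Verification: With this assignment, all 26 clauses evaluate to true.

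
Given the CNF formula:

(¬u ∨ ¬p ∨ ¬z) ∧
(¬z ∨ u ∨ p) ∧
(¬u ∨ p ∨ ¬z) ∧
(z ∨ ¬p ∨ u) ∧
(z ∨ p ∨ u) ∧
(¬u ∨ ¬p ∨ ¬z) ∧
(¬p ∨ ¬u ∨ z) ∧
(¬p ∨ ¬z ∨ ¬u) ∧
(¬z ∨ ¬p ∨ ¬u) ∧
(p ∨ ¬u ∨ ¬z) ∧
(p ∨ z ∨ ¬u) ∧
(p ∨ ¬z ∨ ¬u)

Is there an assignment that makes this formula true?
Yes

Yes, the formula is satisfiable.

One satisfying assignment is: u=False, p=True, z=True

Verification: With this assignment, all 12 clauses evaluate to true.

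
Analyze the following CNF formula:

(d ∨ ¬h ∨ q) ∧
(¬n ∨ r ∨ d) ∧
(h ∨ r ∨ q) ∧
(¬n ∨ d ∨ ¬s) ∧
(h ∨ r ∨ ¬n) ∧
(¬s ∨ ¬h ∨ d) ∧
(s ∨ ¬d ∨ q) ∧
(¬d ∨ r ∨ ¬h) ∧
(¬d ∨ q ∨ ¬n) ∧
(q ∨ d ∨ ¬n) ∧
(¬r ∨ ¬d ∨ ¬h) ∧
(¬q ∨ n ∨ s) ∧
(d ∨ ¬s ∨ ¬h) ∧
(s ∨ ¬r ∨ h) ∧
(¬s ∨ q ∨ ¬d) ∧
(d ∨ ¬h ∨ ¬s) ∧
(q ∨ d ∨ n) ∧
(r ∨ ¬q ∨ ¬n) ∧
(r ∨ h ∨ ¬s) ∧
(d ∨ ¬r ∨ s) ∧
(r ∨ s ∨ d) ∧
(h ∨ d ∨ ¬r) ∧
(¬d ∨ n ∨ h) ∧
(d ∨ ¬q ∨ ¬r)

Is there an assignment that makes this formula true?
Yes

Yes, the formula is satisfiable.

One satisfying assignment is: q=True, d=True, s=True, r=True, h=False, n=True

Verification: With this assignment, all 24 clauses evaluate to true.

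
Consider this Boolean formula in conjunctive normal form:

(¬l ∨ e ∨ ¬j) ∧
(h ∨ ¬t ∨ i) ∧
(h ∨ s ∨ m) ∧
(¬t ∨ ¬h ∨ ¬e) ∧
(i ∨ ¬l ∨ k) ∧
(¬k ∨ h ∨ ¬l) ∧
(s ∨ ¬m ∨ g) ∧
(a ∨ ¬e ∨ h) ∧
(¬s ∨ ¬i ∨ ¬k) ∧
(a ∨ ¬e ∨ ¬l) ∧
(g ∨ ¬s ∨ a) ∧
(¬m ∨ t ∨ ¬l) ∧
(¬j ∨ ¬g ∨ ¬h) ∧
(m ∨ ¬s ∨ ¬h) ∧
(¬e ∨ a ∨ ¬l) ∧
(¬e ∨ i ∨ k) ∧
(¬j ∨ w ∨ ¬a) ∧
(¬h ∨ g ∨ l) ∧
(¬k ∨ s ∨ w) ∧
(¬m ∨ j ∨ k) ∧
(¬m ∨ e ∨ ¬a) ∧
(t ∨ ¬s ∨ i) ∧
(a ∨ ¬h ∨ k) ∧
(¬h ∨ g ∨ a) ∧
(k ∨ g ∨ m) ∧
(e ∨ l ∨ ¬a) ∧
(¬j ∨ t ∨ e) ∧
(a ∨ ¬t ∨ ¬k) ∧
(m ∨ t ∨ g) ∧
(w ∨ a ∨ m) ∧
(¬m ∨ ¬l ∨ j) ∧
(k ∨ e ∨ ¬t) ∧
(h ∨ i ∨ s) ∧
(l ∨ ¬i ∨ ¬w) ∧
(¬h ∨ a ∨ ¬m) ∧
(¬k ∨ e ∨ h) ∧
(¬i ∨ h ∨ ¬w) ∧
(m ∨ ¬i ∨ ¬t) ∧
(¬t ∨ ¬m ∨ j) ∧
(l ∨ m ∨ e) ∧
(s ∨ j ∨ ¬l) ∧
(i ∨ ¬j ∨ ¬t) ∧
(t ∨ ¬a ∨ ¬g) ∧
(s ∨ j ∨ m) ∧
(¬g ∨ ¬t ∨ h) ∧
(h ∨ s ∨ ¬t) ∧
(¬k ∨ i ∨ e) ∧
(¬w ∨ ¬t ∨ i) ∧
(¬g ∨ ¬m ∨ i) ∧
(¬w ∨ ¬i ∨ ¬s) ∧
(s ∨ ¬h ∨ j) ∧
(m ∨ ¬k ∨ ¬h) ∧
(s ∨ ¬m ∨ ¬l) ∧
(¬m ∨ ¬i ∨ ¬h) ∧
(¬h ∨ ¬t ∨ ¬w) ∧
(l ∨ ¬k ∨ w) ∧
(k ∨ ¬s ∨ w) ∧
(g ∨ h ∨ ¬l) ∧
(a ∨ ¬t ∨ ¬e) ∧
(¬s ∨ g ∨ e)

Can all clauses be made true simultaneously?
No

No, the formula is not satisfiable.

No assignment of truth values to the variables can make all 60 clauses true simultaneously.

The formula is UNSAT (unsatisfiable).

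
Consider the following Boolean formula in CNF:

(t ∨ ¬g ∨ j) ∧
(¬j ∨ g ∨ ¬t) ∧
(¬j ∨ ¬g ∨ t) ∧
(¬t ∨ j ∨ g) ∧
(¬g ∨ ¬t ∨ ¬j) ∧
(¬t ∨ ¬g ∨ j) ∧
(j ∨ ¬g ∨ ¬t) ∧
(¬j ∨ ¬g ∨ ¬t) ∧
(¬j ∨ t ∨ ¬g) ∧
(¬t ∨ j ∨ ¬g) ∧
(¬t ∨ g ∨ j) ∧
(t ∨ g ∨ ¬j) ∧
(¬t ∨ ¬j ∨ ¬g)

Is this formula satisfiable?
Yes

Yes, the formula is satisfiable.

One satisfying assignment is: t=False, g=False, j=False

Verification: With this assignment, all 13 clauses evaluate to true.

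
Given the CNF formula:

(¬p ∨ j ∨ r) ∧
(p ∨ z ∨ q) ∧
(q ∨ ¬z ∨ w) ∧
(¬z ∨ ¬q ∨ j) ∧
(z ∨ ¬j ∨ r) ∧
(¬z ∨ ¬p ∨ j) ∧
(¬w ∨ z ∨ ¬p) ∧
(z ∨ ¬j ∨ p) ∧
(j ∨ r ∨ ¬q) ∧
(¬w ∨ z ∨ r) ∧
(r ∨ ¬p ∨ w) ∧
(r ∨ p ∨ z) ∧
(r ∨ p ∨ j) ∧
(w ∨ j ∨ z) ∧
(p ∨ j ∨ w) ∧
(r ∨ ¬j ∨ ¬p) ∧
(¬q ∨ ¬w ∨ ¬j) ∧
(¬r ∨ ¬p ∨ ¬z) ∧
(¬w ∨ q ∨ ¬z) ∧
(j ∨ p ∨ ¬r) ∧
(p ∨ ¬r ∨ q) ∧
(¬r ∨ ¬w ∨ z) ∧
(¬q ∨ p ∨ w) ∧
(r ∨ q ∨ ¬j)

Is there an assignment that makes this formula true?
Yes

Yes, the formula is satisfiable.

One satisfying assignment is: p=True, r=True, j=True, w=False, z=False, q=False

Verification: With this assignment, all 24 clauses evaluate to true.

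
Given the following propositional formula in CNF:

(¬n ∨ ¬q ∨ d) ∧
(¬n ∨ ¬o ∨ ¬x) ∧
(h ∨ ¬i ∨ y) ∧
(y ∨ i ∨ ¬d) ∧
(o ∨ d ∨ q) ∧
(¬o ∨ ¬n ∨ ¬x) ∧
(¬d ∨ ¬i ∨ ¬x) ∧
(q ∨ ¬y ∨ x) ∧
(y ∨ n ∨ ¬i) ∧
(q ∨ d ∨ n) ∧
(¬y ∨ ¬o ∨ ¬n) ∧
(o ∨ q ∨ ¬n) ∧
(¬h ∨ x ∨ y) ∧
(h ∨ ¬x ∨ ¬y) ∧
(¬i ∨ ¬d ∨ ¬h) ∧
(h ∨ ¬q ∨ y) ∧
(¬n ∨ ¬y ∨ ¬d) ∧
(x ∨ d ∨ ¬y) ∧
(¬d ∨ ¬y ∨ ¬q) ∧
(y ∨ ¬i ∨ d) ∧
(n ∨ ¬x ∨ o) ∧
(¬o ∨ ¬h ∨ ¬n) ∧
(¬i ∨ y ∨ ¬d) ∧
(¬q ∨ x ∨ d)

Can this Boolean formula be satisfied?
Yes

Yes, the formula is satisfiable.

One satisfying assignment is: n=True, h=False, o=True, x=False, q=False, y=False, i=False, d=False

Verification: With this assignment, all 24 clauses evaluate to true.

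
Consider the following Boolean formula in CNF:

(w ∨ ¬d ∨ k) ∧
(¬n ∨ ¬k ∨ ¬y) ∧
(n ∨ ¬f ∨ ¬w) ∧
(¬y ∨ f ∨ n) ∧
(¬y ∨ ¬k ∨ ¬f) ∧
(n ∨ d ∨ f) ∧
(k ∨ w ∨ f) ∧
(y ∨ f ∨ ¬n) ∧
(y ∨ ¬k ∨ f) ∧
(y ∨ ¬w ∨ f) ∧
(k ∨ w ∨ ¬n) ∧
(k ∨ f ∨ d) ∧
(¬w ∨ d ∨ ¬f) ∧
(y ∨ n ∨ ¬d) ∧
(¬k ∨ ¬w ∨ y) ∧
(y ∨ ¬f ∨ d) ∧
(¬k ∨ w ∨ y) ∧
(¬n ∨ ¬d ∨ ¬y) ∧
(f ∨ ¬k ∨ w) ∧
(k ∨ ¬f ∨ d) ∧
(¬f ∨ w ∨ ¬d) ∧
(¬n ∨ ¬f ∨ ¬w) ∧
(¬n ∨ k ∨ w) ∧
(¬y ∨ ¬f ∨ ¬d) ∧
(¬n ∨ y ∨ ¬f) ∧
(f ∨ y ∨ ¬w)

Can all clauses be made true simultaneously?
No

No, the formula is not satisfiable.

No assignment of truth values to the variables can make all 26 clauses true simultaneously.

The formula is UNSAT (unsatisfiable).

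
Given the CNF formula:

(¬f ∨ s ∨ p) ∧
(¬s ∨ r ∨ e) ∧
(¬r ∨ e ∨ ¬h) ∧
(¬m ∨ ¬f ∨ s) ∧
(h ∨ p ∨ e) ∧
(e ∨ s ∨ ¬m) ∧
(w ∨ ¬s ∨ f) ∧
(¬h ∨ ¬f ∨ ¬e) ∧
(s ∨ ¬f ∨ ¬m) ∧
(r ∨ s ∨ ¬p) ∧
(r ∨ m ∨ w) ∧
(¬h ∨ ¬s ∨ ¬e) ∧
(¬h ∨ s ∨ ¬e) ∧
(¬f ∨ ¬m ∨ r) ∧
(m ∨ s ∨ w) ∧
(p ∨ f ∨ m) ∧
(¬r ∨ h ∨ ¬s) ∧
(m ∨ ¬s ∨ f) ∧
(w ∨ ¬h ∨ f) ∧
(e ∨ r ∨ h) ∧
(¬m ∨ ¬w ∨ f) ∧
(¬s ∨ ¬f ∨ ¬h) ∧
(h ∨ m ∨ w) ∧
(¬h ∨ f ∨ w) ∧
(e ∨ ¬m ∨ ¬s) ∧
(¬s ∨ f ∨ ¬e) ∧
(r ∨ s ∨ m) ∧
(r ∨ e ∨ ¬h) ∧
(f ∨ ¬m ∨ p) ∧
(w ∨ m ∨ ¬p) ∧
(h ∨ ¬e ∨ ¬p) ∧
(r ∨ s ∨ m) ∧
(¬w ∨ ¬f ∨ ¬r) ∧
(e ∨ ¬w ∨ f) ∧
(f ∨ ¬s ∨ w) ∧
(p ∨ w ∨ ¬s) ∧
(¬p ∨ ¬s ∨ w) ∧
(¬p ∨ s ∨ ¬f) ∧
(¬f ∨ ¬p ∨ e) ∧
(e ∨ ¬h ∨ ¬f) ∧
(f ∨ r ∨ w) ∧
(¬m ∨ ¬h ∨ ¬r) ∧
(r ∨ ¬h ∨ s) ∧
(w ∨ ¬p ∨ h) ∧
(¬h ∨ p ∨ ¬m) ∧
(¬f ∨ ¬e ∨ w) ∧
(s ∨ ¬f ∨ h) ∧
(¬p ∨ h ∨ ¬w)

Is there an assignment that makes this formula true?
Yes

Yes, the formula is satisfiable.

One satisfying assignment is: s=True, f=True, m=False, h=False, r=False, p=False, w=True, e=True

Verification: With this assignment, all 48 clauses evaluate to true.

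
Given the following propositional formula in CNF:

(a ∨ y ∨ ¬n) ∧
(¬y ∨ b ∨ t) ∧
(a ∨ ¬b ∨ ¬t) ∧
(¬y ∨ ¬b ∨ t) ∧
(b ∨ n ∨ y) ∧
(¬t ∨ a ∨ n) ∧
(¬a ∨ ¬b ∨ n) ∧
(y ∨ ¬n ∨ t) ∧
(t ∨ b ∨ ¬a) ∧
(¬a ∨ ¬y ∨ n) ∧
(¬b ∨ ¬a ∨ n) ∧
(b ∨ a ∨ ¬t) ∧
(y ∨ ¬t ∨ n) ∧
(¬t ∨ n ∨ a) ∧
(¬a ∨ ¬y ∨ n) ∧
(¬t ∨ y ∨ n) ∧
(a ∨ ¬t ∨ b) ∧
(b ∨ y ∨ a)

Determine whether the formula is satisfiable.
Yes

Yes, the formula is satisfiable.

One satisfying assignment is: a=False, y=False, t=False, n=False, b=True

Verification: With this assignment, all 18 clauses evaluate to true.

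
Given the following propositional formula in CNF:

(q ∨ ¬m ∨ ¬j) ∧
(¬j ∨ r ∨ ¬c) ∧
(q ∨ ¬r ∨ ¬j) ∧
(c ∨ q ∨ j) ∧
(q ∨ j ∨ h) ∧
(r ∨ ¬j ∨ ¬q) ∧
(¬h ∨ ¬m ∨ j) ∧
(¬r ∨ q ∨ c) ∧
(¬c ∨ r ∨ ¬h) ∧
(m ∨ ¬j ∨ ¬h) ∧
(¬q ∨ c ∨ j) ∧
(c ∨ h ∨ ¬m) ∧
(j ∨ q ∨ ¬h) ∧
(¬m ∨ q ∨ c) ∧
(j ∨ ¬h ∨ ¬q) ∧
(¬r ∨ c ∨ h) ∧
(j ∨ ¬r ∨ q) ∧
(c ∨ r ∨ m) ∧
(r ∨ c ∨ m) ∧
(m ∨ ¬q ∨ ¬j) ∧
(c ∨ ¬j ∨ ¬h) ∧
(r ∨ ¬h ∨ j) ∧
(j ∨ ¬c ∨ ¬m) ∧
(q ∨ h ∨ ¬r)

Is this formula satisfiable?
Yes

Yes, the formula is satisfiable.

One satisfying assignment is: q=True, c=True, m=False, r=False, h=False, j=False

Verification: With this assignment, all 24 clauses evaluate to true.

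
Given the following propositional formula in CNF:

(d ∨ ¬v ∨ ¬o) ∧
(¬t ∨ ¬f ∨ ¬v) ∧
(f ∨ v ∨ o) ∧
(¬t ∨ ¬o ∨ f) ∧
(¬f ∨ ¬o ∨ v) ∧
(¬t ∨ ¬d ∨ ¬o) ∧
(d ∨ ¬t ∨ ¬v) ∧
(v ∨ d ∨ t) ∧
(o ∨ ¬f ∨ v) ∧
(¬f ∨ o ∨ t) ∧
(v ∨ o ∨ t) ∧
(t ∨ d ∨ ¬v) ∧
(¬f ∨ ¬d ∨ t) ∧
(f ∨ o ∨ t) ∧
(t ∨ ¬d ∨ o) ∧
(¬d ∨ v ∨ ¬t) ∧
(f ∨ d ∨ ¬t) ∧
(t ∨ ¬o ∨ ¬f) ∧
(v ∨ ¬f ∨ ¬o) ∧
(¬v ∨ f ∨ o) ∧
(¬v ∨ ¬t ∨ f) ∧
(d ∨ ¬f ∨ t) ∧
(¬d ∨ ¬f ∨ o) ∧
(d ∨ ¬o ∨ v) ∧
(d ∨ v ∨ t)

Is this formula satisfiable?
Yes

Yes, the formula is satisfiable.

One satisfying assignment is: t=False, f=False, v=False, d=True, o=True

Verification: With this assignment, all 25 clauses evaluate to true.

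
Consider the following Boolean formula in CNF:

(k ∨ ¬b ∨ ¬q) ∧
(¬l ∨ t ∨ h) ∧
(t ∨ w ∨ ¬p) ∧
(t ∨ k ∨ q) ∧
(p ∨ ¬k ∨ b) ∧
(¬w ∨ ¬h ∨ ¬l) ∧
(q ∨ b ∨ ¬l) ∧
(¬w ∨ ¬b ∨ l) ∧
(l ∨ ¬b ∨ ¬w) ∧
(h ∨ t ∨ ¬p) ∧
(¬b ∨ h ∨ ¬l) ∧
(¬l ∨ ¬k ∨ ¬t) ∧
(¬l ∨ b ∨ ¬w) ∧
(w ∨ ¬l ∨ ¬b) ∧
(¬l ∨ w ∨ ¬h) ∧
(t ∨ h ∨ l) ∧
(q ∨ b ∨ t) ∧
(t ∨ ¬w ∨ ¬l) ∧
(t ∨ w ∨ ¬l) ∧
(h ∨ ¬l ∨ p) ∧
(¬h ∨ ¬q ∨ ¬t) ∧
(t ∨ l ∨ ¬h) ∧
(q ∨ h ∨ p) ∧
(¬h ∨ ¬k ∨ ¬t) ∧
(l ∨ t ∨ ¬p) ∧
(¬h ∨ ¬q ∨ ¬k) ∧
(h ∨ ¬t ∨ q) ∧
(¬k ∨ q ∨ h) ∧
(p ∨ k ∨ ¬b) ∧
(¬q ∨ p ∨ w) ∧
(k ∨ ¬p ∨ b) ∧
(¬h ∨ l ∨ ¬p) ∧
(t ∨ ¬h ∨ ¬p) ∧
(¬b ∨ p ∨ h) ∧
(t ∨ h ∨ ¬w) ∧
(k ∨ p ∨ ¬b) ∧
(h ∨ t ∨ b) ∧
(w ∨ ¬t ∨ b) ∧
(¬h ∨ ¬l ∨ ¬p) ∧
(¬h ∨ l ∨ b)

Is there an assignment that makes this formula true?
Yes

Yes, the formula is satisfiable.

One satisfying assignment is: l=False, k=False, t=True, q=True, b=False, h=False, p=False, w=True

Verification: With this assignment, all 40 clauses evaluate to true.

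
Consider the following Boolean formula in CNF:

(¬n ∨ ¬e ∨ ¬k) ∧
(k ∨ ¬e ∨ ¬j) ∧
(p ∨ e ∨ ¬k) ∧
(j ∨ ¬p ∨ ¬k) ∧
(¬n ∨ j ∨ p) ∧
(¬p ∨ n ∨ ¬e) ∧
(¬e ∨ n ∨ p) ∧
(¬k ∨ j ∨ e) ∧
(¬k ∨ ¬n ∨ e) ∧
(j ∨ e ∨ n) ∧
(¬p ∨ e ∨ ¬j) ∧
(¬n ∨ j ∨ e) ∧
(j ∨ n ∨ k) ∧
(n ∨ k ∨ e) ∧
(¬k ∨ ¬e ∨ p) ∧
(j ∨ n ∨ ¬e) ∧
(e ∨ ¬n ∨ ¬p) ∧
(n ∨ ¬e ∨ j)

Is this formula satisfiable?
Yes

Yes, the formula is satisfiable.

One satisfying assignment is: j=True, p=False, e=False, n=True, k=False

Verification: With this assignment, all 18 clauses evaluate to true.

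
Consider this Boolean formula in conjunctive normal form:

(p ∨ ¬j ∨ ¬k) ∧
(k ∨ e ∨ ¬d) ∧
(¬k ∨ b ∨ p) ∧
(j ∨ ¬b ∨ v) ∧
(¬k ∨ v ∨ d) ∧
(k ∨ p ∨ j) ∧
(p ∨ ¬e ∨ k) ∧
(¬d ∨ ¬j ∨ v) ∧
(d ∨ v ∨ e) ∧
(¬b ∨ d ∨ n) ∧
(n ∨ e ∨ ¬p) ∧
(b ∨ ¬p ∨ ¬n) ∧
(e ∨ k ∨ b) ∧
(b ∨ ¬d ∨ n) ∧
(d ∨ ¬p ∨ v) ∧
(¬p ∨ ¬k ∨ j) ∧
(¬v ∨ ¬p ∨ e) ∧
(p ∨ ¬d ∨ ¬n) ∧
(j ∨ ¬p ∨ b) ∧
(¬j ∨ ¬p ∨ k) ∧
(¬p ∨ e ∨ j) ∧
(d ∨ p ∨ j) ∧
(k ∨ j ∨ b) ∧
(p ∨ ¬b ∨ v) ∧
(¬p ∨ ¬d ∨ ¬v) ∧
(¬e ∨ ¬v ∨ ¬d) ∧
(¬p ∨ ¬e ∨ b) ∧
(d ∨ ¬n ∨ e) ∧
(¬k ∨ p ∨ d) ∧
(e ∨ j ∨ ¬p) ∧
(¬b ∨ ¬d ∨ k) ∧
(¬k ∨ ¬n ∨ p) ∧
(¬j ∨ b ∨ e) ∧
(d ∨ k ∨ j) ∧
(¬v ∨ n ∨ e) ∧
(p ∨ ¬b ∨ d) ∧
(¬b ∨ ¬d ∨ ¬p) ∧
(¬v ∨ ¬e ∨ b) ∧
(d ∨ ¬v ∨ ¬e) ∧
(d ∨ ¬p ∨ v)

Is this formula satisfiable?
No

No, the formula is not satisfiable.

No assignment of truth values to the variables can make all 40 clauses true simultaneously.

The formula is UNSAT (unsatisfiable).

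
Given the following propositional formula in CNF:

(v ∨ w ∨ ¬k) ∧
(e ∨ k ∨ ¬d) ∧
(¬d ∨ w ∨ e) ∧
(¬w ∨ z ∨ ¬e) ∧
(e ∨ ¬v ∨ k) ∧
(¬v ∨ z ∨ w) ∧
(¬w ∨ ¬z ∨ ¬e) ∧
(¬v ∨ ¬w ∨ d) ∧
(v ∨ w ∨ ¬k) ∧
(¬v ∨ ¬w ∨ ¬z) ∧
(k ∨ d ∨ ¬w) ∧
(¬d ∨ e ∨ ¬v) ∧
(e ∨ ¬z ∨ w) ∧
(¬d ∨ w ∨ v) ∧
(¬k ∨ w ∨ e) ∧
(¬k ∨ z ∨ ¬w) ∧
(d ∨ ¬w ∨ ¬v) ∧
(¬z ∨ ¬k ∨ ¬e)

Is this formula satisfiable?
Yes

Yes, the formula is satisfiable.

One satisfying assignment is: k=False, w=False, z=False, v=False, d=False, e=False

Verification: With this assignment, all 18 clauses evaluate to true.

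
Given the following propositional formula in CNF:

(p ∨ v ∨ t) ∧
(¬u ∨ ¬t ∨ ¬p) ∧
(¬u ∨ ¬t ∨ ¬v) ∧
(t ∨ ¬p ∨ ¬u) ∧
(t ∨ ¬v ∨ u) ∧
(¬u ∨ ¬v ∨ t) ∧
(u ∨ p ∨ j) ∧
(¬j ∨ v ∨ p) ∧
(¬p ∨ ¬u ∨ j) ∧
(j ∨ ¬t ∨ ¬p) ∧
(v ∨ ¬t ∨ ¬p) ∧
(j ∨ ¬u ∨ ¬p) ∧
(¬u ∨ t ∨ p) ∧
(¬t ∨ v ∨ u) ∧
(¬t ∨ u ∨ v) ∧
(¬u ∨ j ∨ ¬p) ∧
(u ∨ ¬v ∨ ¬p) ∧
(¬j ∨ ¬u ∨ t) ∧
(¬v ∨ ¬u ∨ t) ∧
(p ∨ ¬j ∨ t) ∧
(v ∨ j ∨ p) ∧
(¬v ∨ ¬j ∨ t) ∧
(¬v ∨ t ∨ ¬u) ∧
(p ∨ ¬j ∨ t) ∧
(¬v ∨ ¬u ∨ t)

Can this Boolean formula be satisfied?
Yes

Yes, the formula is satisfiable.

One satisfying assignment is: t=False, p=True, v=False, j=False, u=False

Verification: With this assignment, all 25 clauses evaluate to true.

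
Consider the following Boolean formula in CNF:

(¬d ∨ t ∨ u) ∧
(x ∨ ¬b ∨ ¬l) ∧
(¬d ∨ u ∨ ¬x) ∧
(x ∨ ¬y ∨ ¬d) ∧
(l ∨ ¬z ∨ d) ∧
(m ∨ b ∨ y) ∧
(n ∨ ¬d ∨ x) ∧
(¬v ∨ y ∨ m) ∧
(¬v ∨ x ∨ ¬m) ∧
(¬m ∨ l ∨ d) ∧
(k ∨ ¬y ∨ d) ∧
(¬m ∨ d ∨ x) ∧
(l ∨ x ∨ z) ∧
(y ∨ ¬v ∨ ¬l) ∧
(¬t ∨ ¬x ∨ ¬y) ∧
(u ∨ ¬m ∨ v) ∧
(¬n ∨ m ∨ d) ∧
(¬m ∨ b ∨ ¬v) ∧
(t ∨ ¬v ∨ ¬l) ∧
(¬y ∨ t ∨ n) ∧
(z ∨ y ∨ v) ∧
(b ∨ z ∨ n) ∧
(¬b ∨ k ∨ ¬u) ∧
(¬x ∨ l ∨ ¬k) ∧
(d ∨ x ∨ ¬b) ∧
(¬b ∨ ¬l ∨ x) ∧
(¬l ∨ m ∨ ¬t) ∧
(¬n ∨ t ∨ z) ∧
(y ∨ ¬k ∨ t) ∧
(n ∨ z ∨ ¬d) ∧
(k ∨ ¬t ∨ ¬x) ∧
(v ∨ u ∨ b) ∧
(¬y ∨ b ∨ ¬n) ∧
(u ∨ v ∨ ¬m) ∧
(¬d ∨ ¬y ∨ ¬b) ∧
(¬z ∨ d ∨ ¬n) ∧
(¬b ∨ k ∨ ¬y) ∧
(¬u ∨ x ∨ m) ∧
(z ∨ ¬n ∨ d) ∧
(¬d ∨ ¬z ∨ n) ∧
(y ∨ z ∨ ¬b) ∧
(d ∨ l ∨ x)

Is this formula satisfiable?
Yes

Yes, the formula is satisfiable.

One satisfying assignment is: m=False, b=True, t=False, x=True, y=False, v=False, z=True, k=False, u=False, l=True, n=False, d=False

Verification: With this assignment, all 42 clauses evaluate to true.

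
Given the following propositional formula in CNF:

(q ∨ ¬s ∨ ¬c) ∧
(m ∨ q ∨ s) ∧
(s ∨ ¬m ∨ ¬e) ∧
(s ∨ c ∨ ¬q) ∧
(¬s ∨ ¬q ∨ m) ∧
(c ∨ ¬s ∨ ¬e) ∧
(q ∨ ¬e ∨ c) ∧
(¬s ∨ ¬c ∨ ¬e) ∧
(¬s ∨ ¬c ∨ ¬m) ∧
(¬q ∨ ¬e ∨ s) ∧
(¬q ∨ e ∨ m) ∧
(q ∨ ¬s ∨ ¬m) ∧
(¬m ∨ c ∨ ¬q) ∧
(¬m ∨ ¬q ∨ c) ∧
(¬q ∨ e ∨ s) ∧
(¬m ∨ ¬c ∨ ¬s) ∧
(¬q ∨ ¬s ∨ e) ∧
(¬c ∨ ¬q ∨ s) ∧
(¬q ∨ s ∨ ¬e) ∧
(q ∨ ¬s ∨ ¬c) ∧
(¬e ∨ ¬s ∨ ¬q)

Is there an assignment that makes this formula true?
Yes

Yes, the formula is satisfiable.

One satisfying assignment is: c=False, e=False, q=False, m=True, s=False

Verification: With this assignment, all 21 clauses evaluate to true.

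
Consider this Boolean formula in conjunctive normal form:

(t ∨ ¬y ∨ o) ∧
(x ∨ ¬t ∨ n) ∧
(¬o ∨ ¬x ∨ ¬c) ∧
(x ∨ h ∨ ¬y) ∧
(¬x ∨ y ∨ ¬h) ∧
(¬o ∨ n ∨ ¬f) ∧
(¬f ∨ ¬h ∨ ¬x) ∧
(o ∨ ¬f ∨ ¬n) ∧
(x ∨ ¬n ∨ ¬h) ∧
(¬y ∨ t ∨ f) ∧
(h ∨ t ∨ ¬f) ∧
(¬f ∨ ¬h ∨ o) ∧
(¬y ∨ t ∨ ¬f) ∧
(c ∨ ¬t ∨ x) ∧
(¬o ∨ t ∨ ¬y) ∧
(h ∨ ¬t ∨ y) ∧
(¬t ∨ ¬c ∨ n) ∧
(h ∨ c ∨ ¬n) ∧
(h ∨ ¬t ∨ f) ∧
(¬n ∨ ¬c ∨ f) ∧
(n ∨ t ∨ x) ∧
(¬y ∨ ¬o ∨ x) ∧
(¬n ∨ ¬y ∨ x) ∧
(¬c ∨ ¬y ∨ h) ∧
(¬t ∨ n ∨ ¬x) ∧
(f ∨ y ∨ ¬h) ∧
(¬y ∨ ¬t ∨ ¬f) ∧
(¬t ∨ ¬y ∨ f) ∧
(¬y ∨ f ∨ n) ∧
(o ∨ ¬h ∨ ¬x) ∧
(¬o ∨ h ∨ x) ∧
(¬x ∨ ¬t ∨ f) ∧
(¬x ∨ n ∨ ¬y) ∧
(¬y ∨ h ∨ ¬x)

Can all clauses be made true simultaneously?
Yes

Yes, the formula is satisfiable.

One satisfying assignment is: n=False, f=False, o=False, y=False, h=False, x=True, c=False, t=False

Verification: With this assignment, all 34 clauses evaluate to true.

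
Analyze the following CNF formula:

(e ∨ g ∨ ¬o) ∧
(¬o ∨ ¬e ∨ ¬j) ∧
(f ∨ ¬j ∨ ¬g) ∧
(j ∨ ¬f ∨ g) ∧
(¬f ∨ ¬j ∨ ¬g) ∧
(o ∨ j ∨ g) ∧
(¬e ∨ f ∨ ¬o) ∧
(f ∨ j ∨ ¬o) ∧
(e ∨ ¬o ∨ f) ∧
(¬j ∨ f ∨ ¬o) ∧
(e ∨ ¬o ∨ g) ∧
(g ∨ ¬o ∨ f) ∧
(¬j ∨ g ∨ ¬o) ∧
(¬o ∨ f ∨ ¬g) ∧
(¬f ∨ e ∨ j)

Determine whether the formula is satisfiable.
Yes

Yes, the formula is satisfiable.

One satisfying assignment is: f=False, e=False, o=False, g=True, j=False

Verification: With this assignment, all 15 clauses evaluate to true.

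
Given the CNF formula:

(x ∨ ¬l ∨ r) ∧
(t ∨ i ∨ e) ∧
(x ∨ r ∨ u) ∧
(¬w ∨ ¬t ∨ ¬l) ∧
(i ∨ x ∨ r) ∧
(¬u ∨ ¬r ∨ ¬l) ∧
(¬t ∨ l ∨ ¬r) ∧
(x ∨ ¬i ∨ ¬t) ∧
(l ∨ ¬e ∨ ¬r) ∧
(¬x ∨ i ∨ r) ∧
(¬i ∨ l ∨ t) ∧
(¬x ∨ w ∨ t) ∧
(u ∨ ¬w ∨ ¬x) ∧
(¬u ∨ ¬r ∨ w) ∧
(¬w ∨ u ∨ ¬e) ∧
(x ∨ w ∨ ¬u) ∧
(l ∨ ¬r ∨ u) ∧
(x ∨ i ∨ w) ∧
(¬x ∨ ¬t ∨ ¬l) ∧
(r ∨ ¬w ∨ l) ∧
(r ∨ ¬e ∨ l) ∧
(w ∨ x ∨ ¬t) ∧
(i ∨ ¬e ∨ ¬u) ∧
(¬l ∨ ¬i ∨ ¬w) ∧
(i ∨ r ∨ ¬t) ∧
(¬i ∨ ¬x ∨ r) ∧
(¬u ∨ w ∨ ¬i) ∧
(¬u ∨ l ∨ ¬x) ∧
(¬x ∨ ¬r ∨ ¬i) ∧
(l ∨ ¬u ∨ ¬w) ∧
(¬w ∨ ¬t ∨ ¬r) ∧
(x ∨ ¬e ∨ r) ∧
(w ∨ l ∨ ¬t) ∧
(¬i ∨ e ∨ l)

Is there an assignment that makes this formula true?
Yes

Yes, the formula is satisfiable.

One satisfying assignment is: t=False, r=True, x=False, l=True, e=False, u=False, w=False, i=True

Verification: With this assignment, all 34 clauses evaluate to true.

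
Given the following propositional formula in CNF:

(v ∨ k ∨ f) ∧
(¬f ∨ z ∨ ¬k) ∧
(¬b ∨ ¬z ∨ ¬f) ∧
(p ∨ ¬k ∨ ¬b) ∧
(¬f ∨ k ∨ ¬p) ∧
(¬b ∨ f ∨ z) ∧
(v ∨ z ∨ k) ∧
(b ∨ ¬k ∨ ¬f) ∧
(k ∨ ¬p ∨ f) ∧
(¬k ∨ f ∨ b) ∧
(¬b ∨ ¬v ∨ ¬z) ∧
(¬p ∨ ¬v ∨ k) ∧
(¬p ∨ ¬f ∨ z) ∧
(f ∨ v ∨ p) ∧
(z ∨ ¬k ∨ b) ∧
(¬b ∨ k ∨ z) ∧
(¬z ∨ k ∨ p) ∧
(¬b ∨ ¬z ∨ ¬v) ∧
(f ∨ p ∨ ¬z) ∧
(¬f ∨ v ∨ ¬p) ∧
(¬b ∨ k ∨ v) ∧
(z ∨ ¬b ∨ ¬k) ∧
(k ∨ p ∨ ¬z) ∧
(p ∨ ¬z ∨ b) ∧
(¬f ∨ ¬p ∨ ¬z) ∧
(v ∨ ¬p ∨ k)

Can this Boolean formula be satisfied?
Yes

Yes, the formula is satisfiable.

One satisfying assignment is: p=False, k=False, f=False, z=False, b=False, v=True

Verification: With this assignment, all 26 clauses evaluate to true.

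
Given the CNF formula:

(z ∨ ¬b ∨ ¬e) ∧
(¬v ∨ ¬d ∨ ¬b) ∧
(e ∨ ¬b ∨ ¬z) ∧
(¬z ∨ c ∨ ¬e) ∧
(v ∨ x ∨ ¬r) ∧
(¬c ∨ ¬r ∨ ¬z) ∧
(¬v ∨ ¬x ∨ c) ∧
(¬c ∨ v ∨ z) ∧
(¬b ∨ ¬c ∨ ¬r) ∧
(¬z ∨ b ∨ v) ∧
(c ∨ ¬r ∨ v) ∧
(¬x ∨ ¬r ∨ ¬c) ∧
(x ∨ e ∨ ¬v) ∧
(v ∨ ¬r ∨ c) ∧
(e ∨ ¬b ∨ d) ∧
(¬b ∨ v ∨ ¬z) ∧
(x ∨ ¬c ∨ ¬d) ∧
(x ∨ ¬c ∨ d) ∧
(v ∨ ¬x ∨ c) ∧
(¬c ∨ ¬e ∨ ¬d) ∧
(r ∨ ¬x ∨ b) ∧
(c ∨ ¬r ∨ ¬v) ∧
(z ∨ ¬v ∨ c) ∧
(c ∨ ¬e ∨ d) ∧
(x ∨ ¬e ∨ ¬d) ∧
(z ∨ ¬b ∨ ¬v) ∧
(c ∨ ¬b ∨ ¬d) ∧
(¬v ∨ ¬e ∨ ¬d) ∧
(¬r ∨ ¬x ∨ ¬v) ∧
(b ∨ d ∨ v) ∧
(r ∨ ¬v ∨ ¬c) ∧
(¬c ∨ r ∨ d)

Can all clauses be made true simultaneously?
Yes

Yes, the formula is satisfiable.

One satisfying assignment is: r=False, v=False, e=False, z=False, b=False, x=False, d=True, c=False

Verification: With this assignment, all 32 clauses evaluate to true.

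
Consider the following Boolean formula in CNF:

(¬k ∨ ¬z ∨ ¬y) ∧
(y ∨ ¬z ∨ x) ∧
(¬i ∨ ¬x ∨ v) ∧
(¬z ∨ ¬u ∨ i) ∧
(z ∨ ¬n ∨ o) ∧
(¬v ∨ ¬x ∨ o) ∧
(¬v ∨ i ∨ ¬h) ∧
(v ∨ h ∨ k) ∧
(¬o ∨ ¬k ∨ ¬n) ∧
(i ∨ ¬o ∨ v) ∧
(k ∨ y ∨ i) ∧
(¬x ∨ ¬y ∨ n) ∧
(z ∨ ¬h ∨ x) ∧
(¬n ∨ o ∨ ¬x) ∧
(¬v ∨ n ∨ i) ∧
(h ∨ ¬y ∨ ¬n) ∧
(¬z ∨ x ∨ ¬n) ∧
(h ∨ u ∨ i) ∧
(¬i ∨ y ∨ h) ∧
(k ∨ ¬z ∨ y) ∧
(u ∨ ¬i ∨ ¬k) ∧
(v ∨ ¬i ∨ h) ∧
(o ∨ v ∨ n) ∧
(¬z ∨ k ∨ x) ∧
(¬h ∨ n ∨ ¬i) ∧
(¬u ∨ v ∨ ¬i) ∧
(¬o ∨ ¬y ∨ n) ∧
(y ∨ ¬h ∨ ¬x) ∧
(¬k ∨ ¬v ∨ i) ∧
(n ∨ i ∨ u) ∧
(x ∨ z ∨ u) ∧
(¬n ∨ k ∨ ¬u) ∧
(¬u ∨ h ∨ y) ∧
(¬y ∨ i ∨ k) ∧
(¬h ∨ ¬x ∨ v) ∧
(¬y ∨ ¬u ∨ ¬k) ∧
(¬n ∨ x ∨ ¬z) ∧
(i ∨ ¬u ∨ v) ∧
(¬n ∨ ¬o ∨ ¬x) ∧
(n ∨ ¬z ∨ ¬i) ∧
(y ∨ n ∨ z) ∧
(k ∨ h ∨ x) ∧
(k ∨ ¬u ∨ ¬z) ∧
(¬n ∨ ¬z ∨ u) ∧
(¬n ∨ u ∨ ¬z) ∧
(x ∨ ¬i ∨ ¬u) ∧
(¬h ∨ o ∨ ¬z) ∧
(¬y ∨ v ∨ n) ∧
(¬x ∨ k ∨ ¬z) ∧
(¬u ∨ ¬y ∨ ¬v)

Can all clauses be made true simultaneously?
No

No, the formula is not satisfiable.

No assignment of truth values to the variables can make all 50 clauses true simultaneously.

The formula is UNSAT (unsatisfiable).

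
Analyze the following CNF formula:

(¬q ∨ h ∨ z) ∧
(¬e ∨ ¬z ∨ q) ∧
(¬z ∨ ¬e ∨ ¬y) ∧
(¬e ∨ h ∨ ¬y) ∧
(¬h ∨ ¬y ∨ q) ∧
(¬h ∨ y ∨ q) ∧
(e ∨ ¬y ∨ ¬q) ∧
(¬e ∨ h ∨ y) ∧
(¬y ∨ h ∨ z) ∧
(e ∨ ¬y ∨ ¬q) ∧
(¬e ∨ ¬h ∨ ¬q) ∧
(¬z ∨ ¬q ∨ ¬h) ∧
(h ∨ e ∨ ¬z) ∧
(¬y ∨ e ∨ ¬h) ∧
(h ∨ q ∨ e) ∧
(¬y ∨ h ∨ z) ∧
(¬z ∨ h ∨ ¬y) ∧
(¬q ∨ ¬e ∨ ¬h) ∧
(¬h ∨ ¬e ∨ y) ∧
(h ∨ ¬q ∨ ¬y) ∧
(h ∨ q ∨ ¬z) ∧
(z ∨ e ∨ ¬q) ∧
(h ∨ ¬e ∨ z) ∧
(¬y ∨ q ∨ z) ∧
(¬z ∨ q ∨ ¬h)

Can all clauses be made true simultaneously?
No

No, the formula is not satisfiable.

No assignment of truth values to the variables can make all 25 clauses true simultaneously.

The formula is UNSAT (unsatisfiable).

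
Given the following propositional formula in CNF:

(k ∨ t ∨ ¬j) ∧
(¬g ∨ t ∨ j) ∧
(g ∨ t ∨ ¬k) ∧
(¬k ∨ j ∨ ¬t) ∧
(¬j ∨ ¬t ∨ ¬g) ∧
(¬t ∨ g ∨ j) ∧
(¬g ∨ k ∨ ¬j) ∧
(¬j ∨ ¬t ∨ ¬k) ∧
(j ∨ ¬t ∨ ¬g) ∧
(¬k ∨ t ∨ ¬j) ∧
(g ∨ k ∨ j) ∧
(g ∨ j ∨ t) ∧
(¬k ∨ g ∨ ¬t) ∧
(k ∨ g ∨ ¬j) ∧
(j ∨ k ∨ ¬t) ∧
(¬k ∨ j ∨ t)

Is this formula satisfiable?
No

No, the formula is not satisfiable.

No assignment of truth values to the variables can make all 16 clauses true simultaneously.

The formula is UNSAT (unsatisfiable).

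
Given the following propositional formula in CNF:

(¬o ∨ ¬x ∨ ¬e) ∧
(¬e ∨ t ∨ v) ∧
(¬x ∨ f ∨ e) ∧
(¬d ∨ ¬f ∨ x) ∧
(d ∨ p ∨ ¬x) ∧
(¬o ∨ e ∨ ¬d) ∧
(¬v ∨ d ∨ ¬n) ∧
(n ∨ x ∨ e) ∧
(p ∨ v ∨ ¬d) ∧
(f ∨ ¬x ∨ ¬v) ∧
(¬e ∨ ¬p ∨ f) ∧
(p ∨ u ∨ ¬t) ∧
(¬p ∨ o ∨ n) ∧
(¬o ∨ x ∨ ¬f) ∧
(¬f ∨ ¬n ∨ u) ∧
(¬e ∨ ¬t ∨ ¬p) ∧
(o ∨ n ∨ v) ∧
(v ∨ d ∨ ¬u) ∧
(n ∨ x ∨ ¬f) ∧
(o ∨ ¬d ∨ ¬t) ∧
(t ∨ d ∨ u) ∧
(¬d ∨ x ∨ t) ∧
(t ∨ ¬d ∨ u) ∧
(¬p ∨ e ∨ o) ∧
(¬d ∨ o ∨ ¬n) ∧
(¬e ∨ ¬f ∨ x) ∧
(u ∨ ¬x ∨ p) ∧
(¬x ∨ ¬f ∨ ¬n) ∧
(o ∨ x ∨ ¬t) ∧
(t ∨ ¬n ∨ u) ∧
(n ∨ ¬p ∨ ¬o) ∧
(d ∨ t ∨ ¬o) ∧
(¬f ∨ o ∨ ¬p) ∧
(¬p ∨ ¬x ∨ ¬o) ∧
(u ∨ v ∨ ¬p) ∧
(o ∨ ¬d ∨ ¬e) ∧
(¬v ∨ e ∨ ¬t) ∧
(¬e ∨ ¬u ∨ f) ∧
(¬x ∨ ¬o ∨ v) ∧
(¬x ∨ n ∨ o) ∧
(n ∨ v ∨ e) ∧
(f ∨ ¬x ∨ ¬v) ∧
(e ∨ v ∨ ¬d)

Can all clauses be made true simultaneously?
No

No, the formula is not satisfiable.

No assignment of truth values to the variables can make all 43 clauses true simultaneously.

The formula is UNSAT (unsatisfiable).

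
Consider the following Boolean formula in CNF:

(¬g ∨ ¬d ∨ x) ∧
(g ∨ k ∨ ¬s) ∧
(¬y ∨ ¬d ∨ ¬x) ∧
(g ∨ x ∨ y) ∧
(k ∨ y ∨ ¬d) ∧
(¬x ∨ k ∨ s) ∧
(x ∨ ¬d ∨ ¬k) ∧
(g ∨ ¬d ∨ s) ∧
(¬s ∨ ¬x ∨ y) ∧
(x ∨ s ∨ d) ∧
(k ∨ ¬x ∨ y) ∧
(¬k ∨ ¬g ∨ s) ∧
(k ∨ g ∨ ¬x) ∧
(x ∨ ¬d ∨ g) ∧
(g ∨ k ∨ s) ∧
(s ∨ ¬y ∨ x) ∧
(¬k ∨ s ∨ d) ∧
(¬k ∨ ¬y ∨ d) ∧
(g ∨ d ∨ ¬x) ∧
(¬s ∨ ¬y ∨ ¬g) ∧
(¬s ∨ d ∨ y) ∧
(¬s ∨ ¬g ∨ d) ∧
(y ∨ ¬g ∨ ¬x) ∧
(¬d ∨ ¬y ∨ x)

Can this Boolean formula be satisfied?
No

No, the formula is not satisfiable.

No assignment of truth values to the variables can make all 24 clauses true simultaneously.

The formula is UNSAT (unsatisfiable).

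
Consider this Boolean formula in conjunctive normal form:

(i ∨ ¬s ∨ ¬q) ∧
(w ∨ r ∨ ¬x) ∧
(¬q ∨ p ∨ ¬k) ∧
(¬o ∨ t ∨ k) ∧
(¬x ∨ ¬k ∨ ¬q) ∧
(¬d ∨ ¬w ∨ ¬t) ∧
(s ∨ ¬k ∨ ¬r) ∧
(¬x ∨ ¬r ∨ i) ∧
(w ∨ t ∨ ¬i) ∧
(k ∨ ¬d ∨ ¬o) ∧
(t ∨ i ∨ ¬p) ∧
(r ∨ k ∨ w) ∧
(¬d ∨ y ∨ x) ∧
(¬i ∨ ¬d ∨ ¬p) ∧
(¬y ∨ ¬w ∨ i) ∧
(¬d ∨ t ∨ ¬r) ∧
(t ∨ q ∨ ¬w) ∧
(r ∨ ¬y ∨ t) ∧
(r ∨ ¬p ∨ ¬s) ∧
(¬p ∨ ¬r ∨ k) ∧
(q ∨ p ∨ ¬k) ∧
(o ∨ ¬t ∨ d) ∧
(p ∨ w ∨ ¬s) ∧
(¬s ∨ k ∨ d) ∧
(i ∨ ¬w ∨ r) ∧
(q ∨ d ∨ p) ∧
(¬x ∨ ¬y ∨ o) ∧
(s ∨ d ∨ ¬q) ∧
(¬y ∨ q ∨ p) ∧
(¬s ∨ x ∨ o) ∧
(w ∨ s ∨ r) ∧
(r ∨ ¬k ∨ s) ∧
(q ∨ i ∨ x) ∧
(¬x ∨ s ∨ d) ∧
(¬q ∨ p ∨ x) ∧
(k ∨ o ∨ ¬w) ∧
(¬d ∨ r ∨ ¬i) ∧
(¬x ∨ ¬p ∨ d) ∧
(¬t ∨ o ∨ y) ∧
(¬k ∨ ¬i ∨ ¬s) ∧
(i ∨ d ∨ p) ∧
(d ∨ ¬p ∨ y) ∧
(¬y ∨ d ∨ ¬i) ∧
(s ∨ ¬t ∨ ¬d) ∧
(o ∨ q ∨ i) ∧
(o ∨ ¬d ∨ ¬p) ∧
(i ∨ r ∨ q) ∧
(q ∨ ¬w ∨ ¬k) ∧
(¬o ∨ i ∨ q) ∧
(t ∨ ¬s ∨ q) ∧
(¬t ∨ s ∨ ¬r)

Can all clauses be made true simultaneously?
No

No, the formula is not satisfiable.

No assignment of truth values to the variables can make all 51 clauses true simultaneously.

The formula is UNSAT (unsatisfiable).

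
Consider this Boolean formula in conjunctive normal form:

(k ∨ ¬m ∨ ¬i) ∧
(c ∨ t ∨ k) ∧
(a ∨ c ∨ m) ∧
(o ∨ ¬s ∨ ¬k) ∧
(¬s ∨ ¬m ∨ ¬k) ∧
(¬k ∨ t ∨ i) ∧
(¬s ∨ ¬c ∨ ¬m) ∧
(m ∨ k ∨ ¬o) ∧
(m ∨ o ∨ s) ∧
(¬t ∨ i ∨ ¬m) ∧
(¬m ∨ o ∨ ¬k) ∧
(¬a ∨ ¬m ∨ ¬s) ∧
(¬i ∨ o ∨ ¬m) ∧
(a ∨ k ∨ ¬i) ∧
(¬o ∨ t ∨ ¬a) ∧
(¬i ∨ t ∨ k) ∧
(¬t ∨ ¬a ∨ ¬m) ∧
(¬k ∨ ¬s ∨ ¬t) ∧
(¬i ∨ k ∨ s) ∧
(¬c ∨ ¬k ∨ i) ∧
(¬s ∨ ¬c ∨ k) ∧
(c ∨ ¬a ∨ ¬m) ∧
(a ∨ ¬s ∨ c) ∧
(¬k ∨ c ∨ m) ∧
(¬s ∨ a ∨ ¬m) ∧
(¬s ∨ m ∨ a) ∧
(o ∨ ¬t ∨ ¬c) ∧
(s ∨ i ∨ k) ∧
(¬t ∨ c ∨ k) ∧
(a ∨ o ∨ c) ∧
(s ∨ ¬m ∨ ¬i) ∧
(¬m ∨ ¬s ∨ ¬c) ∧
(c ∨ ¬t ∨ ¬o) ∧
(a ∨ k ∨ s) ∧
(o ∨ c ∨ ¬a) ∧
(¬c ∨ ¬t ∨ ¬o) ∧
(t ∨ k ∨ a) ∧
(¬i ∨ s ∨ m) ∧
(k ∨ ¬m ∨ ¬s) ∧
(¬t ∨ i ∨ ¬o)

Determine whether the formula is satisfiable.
No

No, the formula is not satisfiable.

No assignment of truth values to the variables can make all 40 clauses true simultaneously.

The formula is UNSAT (unsatisfiable).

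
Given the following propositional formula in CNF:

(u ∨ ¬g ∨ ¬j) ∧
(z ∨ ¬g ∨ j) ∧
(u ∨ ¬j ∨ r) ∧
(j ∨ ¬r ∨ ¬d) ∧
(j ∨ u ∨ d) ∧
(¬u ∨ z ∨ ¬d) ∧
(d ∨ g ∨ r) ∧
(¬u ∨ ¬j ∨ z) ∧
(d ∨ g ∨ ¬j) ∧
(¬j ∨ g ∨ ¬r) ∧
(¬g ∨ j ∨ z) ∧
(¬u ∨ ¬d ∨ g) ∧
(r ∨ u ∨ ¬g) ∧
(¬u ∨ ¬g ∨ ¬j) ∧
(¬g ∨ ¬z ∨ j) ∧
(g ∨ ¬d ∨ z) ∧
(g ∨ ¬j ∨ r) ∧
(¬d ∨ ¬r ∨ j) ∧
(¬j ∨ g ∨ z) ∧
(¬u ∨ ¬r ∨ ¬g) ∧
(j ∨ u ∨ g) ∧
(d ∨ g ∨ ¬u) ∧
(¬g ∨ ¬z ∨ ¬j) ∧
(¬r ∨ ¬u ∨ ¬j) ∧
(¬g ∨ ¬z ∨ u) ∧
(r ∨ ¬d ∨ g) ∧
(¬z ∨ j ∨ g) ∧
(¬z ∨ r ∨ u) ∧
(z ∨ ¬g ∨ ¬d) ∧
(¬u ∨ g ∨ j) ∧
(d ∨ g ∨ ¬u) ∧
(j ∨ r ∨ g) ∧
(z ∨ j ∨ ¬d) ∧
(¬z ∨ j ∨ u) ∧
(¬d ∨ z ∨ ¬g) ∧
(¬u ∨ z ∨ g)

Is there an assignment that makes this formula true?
No

No, the formula is not satisfiable.

No assignment of truth values to the variables can make all 36 clauses true simultaneously.

The formula is UNSAT (unsatisfiable).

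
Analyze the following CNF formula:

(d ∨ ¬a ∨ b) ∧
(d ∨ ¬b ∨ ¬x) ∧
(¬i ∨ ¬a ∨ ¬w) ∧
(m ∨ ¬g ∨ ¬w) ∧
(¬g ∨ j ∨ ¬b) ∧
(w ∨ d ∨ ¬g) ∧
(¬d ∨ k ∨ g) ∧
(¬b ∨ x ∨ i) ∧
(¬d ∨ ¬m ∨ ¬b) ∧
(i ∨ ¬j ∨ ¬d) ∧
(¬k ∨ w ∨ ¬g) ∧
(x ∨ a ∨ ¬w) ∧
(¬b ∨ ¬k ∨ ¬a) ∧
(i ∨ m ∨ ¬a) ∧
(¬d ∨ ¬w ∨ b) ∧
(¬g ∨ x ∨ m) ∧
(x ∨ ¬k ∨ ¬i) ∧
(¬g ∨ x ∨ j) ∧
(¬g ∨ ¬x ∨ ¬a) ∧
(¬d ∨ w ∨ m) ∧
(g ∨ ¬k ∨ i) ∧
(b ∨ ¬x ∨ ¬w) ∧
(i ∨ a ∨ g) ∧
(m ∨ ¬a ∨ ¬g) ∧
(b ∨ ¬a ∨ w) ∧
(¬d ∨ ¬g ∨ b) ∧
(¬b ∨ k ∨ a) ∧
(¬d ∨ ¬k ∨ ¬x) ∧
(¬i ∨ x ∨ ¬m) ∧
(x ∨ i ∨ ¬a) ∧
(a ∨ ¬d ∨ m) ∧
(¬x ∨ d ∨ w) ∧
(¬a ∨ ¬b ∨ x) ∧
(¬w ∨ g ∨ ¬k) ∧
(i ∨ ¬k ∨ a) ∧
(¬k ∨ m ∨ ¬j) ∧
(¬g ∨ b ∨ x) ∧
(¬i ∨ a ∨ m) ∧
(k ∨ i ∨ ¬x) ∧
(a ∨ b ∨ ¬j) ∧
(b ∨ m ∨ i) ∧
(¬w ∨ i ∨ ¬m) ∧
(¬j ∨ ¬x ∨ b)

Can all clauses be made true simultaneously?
No

No, the formula is not satisfiable.

No assignment of truth values to the variables can make all 43 clauses true simultaneously.

The formula is UNSAT (unsatisfiable).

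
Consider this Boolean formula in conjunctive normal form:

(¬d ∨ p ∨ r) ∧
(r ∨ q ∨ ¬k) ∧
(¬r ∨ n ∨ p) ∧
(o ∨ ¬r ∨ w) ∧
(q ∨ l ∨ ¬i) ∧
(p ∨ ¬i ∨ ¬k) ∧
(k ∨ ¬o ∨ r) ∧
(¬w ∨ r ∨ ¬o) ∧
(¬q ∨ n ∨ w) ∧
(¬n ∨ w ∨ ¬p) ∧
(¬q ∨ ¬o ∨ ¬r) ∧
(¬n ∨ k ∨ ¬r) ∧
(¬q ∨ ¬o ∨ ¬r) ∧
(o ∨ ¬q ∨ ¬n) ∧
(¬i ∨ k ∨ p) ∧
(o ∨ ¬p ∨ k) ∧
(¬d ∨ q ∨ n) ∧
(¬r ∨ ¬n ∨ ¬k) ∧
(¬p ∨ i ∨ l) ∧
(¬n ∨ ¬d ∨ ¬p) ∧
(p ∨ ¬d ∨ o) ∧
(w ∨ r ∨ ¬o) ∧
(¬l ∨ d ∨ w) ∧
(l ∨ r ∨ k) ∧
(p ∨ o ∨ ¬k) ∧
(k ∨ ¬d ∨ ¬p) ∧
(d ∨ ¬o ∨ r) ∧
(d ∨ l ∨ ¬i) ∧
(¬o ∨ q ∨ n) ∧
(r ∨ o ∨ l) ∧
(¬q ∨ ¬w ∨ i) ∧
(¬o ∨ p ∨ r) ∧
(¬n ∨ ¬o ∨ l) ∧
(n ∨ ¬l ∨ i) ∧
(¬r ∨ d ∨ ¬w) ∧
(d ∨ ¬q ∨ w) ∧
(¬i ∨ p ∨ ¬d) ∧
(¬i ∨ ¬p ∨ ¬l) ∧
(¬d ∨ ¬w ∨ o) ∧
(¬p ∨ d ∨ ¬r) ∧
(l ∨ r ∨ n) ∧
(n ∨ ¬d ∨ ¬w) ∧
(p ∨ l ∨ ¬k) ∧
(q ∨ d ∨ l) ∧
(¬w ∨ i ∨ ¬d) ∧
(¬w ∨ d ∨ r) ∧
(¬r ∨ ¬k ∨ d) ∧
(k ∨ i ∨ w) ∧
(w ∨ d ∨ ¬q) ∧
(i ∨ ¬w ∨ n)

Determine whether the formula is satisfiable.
No

No, the formula is not satisfiable.

No assignment of truth values to the variables can make all 50 clauses true simultaneously.

The formula is UNSAT (unsatisfiable).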